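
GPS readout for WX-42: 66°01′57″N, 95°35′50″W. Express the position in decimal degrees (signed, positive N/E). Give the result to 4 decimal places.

+66.0325°, -95.5972°

lat: 66.0325° N → +66.0325°
lon: 95.5972° W → -95.5972°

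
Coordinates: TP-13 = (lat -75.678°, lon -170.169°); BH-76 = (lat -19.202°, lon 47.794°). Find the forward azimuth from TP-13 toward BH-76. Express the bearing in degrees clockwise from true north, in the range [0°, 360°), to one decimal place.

Δλ = -142.0370°
y = sin Δλ · cos φ₂ = -0.580928
x = cos φ₁ sin φ₂ − sin φ₁ cos φ₂ cos Δλ = -0.802765
θ = atan2(y, x) = -144.1083° → 215.8917° (mod 360°)

215.9°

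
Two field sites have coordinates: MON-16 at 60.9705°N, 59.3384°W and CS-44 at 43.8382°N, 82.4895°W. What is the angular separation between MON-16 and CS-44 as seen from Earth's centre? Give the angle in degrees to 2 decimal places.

21.96°

Δφ = -17.1323°,  Δλ = -23.1511°
a = sin²(Δφ/2) + cos φ₁ cos φ₂ sin²(Δλ/2) = 0.036280
c = 2·arcsin(√a) = 0.383286 rad = 21.9607°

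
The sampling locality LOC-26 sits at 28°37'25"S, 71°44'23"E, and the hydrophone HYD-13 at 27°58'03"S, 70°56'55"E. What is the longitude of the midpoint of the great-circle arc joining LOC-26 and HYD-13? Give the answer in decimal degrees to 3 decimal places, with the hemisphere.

LOC-26: φ = -28.62361°, λ = +71.73972°
HYD-13: φ = -27.96750°, λ = +70.94861°
Bx = cos φ₂ cos Δλ = 0.883130,  By = cos φ₂ sin Δλ = -0.012195
φₘ = atan2(sin φ₁ + sin φ₂, √((cos φ₁ + Bx)² + By²)) = -28.29613°
λₘ = λ₁ + atan2(By, cos φ₁ + Bx) = 71.34295°

71.343°E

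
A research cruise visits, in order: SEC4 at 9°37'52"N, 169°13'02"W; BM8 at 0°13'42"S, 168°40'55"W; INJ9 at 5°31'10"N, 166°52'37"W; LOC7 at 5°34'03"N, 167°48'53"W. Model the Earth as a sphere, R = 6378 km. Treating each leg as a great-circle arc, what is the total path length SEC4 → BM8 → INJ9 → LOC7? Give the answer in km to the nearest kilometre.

SEC4: φ = +9.63111°, λ = -169.21722°
BM8: φ = -0.22833°, λ = -168.68194°
INJ9: φ = +5.51944°, λ = -166.87694°
LOC7: φ = +5.56750°, λ = -167.81472°
SEC4→BM8: c = 0.172331 rad, d = 1099.13 km
BM8→INJ9: c = 0.105134 rad, d = 670.54 km
INJ9→LOC7: c = 0.016312 rad, d = 104.04 km
Total = 1099.13 + 670.54 + 104.04 = 1873.71 km

1874 km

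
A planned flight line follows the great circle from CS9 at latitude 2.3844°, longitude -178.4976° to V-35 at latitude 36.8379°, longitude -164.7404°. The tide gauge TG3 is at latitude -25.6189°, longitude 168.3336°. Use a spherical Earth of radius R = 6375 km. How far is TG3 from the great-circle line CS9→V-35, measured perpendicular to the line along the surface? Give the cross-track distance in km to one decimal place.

290.6 km

δ₁₃ = central angle CS9→TG3 = 0.537035 rad  (haversine)
θ₁₃ = bearing CS9→TG3 = 203.674°,  θ₁₂ = bearing CS9→V-35 = 18.565°
dₓₜ = R·arcsin(sin δ₁₃ · sin(θ₁₃ − θ₁₂)) = 6375·arcsin(0.51159·sin(185.110°)) = -290.564 km
|dₓₜ| = 290.564 km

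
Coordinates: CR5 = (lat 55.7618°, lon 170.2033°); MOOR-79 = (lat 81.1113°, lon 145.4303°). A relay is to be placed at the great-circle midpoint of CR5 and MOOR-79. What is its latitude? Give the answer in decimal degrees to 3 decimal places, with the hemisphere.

68.744°N

Bx = cos φ₂ cos Δλ = 0.140296,  By = cos φ₂ sin Δλ = -0.064746
φₘ = atan2(sin φ₁ + sin φ₂, √((cos φ₁ + Bx)² + By²)) = 68.74425°
λₘ = λ₁ + atan2(By, cos φ₁ + Bx) = 164.94073°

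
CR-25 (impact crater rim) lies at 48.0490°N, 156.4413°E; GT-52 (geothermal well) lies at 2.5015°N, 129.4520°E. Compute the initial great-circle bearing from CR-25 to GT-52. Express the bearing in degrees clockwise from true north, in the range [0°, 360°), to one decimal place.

Δλ = -26.9893°
y = sin Δλ · cos φ₂ = -0.453392
x = cos φ₁ sin φ₂ − sin φ₁ cos φ₂ cos Δλ = -0.632911
θ = atan2(y, x) = -144.3837° → 215.6163° (mod 360°)

215.6°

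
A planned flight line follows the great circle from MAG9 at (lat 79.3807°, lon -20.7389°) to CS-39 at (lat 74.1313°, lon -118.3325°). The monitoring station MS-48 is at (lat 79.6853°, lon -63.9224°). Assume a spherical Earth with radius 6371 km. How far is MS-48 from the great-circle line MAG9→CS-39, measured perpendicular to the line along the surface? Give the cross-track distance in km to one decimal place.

216.6 km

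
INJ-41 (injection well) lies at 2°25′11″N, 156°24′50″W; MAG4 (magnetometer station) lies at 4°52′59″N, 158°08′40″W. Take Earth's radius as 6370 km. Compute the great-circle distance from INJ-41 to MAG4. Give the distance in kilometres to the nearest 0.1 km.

INJ-41: φ = +2.41972°, λ = -156.41389°
MAG4: φ = +4.88306°, λ = -158.14444°
Δφ = 2.4633°,  Δλ = -1.7306°
a = sin²(Δφ/2) + cos φ₁ cos φ₂ sin²(Δλ/2) = 0.000689
c = 2·arcsin(√a) = 0.052506 rad = 3.0084°
d = R·c = 6370 × 0.052506 = 334.5 km

334.5 km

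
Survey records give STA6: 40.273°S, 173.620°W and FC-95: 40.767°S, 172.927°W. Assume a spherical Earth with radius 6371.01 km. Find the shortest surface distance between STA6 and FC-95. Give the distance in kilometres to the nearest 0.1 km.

Δφ = -0.4940°,  Δλ = 0.6930°
a = sin²(Δφ/2) + cos φ₁ cos φ₂ sin²(Δλ/2) = 0.000040
c = 2·arcsin(√a) = 0.012605 rad = 0.7222°
d = R·c = 6371.01 × 0.012605 = 80.3 km

80.3 km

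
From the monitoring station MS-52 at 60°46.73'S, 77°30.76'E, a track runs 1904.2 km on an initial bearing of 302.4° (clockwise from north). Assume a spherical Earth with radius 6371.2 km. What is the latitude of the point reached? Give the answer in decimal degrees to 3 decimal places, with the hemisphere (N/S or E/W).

49.203°S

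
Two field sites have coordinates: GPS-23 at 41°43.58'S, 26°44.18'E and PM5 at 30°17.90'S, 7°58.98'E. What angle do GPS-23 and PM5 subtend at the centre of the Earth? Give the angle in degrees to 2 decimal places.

GPS-23: φ = -41.72633°, λ = +26.73633°
PM5: φ = -30.29833°, λ = +7.98300°
Δφ = 11.4280°,  Δλ = -18.7533°
a = sin²(Δφ/2) + cos φ₁ cos φ₂ sin²(Δλ/2) = 0.027018
c = 2·arcsin(√a) = 0.330240 rad = 18.9213°

18.92°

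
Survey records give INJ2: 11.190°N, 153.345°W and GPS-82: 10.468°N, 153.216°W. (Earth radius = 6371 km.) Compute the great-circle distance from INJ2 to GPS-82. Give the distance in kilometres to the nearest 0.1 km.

Δφ = -0.7220°,  Δλ = 0.1290°
a = sin²(Δφ/2) + cos φ₁ cos φ₂ sin²(Δλ/2) = 0.000041
c = 2·arcsin(√a) = 0.012794 rad = 0.7330°
d = R·c = 6371 × 0.012794 = 81.5 km

81.5 km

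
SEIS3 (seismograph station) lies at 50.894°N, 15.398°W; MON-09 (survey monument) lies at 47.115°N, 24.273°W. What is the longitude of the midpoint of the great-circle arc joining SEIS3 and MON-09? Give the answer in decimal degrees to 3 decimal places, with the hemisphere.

Bx = cos φ₂ cos Δλ = 0.672381,  By = cos φ₂ sin Δλ = -0.104992
φₘ = atan2(sin φ₁ + sin φ₂, √((cos φ₁ + Bx)² + By²)) = 49.08953°
λₘ = λ₁ + atan2(By, cos φ₁ + Bx) = -20.00427°

20.004°W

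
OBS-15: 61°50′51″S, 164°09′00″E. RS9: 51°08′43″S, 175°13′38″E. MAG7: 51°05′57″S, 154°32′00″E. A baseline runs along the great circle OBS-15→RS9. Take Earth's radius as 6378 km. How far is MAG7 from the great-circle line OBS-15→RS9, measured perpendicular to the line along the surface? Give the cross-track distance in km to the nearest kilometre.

1204 km

OBS-15: φ = -61.84750°, λ = +164.15000°
RS9: φ = -51.14528°, λ = +175.22722°
MAG7: φ = -51.09917°, λ = +154.53333°
δ₁₃ = central angle OBS-15→MAG7 = 0.208743 rad  (haversine)
θ₁₃ = bearing OBS-15→MAG7 = 329.587°,  θ₁₂ = bearing OBS-15→RS9 = 34.497°
dₓₜ = R·arcsin(sin δ₁₃ · sin(θ₁₃ − θ₁₂)) = 6378·arcsin(0.20723·sin(295.090°)) = -1204.140 km
|dₓₜ| = 1204.140 km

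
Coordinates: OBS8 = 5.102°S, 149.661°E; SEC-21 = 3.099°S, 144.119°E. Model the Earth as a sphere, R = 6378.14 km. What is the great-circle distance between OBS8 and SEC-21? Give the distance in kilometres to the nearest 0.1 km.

Δφ = 2.0030°,  Δλ = -5.5420°
a = sin²(Δφ/2) + cos φ₁ cos φ₂ sin²(Δλ/2) = 0.002630
c = 2·arcsin(√a) = 0.102612 rad = 5.8792°
d = R·c = 6378.14 × 0.102612 = 654.5 km

654.5 km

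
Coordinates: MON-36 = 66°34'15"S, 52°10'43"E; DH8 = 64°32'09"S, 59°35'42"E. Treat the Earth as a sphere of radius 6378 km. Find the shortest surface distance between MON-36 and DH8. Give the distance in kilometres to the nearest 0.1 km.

409.5 km

MON-36: φ = -66.57083°, λ = +52.17861°
DH8: φ = -64.53583°, λ = +59.59500°
Δφ = 2.0350°,  Δλ = 7.4164°
a = sin²(Δφ/2) + cos φ₁ cos φ₂ sin²(Δλ/2) = 0.001030
c = 2·arcsin(√a) = 0.064211 rad = 3.6790°
d = R·c = 6378 × 0.064211 = 409.5 km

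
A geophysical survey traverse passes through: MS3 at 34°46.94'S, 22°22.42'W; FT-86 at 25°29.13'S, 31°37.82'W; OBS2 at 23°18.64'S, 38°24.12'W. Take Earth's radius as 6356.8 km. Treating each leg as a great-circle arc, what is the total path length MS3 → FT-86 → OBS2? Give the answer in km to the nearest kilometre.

MS3: φ = -34.78233°, λ = -22.37367°
FT-86: φ = -25.48550°, λ = -31.63033°
OBS2: φ = -23.31067°, λ = -38.40200°
MS3→FT-86: c = 0.213903 rad, d = 1359.74 km
FT-86→OBS2: c = 0.114110 rad, d = 725.38 km
Total = 1359.74 + 725.38 = 2085.12 km

2085 km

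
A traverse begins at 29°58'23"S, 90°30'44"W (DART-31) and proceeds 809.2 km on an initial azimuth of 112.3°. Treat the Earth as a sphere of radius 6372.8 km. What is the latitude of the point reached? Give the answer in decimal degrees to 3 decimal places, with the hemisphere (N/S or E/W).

32.493°S

DART-31: φ = -29.97306°, λ = -90.51222°
δ = d/R = 809.2/6372.8 = 0.126977 rad
φ₂ = arcsin(sin φ₁ cos δ + cos φ₁ sin δ cos θ)
   = arcsin(-0.49959·0.99195 + 0.86626·0.12664·-0.37946) = -32.49302°
λ₂ = λ₁ + atan2(sin θ sin δ cos φ₁, cos δ − sin φ₁ sin φ₂) = -82.52741°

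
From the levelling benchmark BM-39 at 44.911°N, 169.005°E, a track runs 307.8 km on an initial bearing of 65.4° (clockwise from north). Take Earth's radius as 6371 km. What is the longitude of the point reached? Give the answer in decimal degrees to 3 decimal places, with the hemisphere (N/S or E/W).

δ = d/R = 307.8/6371 = 0.048313 rad
φ₂ = arcsin(sin φ₁ cos δ + cos φ₁ sin δ cos θ)
   = arcsin(0.70601·0.99883 + 0.70820·0.04829·0.41628) = 46.00673°
λ₂ = λ₁ + atan2(sin θ sin δ cos φ₁, cos δ − sin φ₁ sin φ₂) = 172.62962°

172.630°E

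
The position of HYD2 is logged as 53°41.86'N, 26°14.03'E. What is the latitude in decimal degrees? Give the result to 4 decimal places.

53° + 41.86′/60 = 53 + 0.69767 = 53.6977°

53.6977°N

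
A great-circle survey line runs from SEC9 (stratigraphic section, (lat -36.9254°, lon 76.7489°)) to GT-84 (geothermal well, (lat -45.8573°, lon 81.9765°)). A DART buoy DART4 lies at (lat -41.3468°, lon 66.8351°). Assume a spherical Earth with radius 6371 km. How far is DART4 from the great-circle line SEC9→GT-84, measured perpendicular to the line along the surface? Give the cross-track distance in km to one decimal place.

δ₁₃ = central angle SEC9→DART4 = 0.154669 rad  (haversine)
θ₁₃ = bearing SEC9→DART4 = 237.034°,  θ₁₂ = bearing SEC9→GT-84 = 157.993°
dₓₜ = R·arcsin(sin δ₁₃ · sin(θ₁₃ − θ₁₂)) = 6371·arcsin(0.15405·sin(79.041°)) = 967.284 km
|dₓₜ| = 967.284 km

967.3 km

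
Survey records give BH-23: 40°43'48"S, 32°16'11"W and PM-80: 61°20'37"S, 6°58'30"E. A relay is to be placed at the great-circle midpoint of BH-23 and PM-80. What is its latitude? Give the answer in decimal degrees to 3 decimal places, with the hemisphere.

52.613°S

BH-23: φ = -40.73000°, λ = -32.26972°
PM-80: φ = -61.34361°, λ = +6.97500°
Bx = cos φ₂ cos Δλ = 0.371392,  By = cos φ₂ sin Δλ = 0.303383
φₘ = atan2(sin φ₁ + sin φ₂, √((cos φ₁ + Bx)² + By²)) = -52.61295°
λₘ = λ₁ + atan2(By, cos φ₁ + Bx) = -17.23096°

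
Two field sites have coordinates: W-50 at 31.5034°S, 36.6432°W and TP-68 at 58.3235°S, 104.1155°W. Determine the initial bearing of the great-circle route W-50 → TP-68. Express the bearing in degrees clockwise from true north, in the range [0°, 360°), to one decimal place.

218.0°

Δλ = -67.4723°
y = sin Δλ · cos φ₂ = -0.485053
x = cos φ₁ sin φ₂ − sin φ₁ cos φ₂ cos Δλ = -0.620461
θ = atan2(y, x) = -141.9831° → 218.0169° (mod 360°)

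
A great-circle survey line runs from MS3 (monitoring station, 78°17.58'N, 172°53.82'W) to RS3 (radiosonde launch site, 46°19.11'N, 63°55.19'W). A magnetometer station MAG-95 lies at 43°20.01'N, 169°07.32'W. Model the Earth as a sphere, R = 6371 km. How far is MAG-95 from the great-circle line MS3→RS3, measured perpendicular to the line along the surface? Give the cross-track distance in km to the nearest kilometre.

3497 km

MS3: φ = +78.29300°, λ = -172.89700°
RS3: φ = +46.31850°, λ = -63.91983°
MAG-95: φ = +43.33350°, λ = -169.12200°
δ₁₃ = central angle MS3→MAG-95 = 0.610717 rad  (haversine)
θ₁₃ = bearing MS3→MAG-95 = 175.210°,  θ₁₂ = bearing MS3→RS3 = 60.690°
dₓₜ = R·arcsin(sin δ₁₃ · sin(θ₁₃ − θ₁₂)) = 6371·arcsin(0.57346·sin(114.520°)) = 3496.970 km
|dₓₜ| = 3496.970 km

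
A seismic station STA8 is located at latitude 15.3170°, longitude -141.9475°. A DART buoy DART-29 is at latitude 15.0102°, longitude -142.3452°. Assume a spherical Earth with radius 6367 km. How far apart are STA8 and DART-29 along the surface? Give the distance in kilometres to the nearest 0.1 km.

54.6 km

Δφ = -0.3068°,  Δλ = -0.3977°
a = sin²(Δφ/2) + cos φ₁ cos φ₂ sin²(Δλ/2) = 0.000018
c = 2·arcsin(√a) = 0.008576 rad = 0.4914°
d = R·c = 6367 × 0.008576 = 54.6 km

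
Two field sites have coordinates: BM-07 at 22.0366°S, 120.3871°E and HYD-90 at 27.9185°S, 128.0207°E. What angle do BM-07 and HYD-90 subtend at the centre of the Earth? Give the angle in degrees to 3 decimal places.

Δφ = -5.8819°,  Δλ = 7.6336°
a = sin²(Δφ/2) + cos φ₁ cos φ₂ sin²(Δλ/2) = 0.006262
c = 2·arcsin(√a) = 0.158428 rad = 9.0772°

9.077°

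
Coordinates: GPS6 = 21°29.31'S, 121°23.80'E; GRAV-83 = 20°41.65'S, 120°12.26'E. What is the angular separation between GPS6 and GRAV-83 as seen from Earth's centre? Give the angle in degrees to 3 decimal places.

1.367°

GPS6: φ = -21.48850°, λ = +121.39667°
GRAV-83: φ = -20.69417°, λ = +120.20433°
Δφ = 0.7943°,  Δλ = -1.1923°
a = sin²(Δφ/2) + cos φ₁ cos φ₂ sin²(Δλ/2) = 0.000142
c = 2·arcsin(√a) = 0.023857 rad = 1.3669°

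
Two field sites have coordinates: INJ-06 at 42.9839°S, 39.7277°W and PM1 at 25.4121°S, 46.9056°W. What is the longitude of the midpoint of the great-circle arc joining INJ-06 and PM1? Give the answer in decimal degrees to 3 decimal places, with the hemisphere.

Bx = cos φ₂ cos Δλ = 0.896166,  By = cos φ₂ sin Δλ = -0.112861
φₘ = atan2(sin φ₁ + sin φ₂, √((cos φ₁ + Bx)² + By²)) = -34.24973°
λₘ = λ₁ + atan2(By, cos φ₁ + Bx) = -43.69408°

43.694°W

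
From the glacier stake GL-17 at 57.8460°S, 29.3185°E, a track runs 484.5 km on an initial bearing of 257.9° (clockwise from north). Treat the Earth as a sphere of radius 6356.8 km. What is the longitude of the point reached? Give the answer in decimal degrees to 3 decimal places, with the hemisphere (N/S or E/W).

δ = d/R = 484.5/6356.8 = 0.076218 rad
φ₂ = arcsin(sin φ₁ cos δ + cos φ₁ sin δ cos θ)
   = arcsin(-0.84662·0.99710 + 0.53220·0.07614·-0.20962) = -58.50188°
λ₂ = λ₁ + atan2(sin θ sin δ cos φ₁, cos δ − sin φ₁ sin φ₂) = 21.12595°

21.126°E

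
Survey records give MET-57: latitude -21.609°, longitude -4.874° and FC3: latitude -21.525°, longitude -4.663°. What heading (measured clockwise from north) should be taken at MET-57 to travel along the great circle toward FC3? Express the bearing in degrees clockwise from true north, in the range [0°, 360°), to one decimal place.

Δλ = 0.2110°
y = sin Δλ · cos φ₂ = 0.003426
x = cos φ₁ sin φ₂ − sin φ₁ cos φ₂ cos Δλ = 0.001464
θ = atan2(y, x) = 66.8643° → 66.8643° (mod 360°)

66.9°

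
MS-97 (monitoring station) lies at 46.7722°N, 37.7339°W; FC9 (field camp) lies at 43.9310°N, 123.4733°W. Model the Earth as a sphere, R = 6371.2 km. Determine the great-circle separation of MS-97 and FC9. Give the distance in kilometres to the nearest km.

6357 km

Δφ = -2.8412°,  Δλ = -85.7394°
a = sin²(Δφ/2) + cos φ₁ cos φ₂ sin²(Δλ/2) = 0.228917
c = 2·arcsin(√a) = 0.997783 rad = 57.1687°
d = R·c = 6371.2 × 0.997783 = 6357.1 km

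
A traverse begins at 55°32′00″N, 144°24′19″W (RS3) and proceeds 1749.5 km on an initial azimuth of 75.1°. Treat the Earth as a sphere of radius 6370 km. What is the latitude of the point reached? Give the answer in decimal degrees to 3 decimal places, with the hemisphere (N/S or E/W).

56.410°N

RS3: φ = +55.53333°, λ = -144.40528°
δ = d/R = 1749.5/6370 = 0.274647 rad
φ₂ = arcsin(sin φ₁ cos δ + cos φ₁ sin δ cos θ)
   = arcsin(0.82446·0.96252 + 0.56593·0.27121·0.25713) = 56.41037°
λ₂ = λ₁ + atan2(sin θ sin δ cos φ₁, cos δ − sin φ₁ sin φ₂) = -116.12844°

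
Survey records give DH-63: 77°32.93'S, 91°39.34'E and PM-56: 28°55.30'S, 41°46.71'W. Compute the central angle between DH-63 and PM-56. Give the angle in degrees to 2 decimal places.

DH-63: φ = -77.54883°, λ = +91.65567°
PM-56: φ = -28.92167°, λ = -41.77850°
Δφ = 48.6272°,  Δλ = -133.4342°
a = sin²(Δφ/2) + cos φ₁ cos φ₂ sin²(Δλ/2) = 0.328754
c = 2·arcsin(√a) = 1.221228 rad = 69.9712°

69.97°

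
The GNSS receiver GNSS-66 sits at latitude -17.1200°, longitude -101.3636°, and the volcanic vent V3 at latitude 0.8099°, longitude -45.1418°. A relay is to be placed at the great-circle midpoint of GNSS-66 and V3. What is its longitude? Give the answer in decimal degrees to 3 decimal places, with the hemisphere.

72.561°W

Bx = cos φ₂ cos Δλ = 0.555924,  By = cos φ₂ sin Δλ = 0.831113
φₘ = atan2(sin φ₁ + sin φ₂, √((cos φ₁ + Bx)² + By²)) = -9.22735°
λₘ = λ₁ + atan2(By, cos φ₁ + Bx) = -72.56080°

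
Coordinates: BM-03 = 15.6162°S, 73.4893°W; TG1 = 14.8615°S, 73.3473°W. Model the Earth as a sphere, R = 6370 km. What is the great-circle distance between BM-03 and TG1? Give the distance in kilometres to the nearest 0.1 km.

Δφ = 0.7547°,  Δλ = 0.1420°
a = sin²(Δφ/2) + cos φ₁ cos φ₂ sin²(Δλ/2) = 0.000045
c = 2·arcsin(√a) = 0.013387 rad = 0.7670°
d = R·c = 6370 × 0.013387 = 85.3 km

85.3 km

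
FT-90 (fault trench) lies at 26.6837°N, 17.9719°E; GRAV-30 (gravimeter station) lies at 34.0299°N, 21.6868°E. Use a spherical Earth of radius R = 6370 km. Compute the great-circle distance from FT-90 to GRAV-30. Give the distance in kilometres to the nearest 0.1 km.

890.9 km

Δφ = 7.3462°,  Δλ = 3.7149°
a = sin²(Δφ/2) + cos φ₁ cos φ₂ sin²(Δλ/2) = 0.004882
c = 2·arcsin(√a) = 0.139858 rad = 8.0133°
d = R·c = 6370 × 0.139858 = 890.9 km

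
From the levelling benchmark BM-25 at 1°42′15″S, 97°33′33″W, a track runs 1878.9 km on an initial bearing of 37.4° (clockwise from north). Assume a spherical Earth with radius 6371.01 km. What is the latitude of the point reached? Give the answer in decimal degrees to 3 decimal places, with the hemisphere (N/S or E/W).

11.674°N

BM-25: φ = -1.70417°, λ = -97.55917°
δ = d/R = 1878.9/6371.01 = 0.294914 rad
φ₂ = arcsin(sin φ₁ cos δ + cos φ₁ sin δ cos θ)
   = arcsin(-0.02974·0.95683 + 0.99956·0.29066·0.79441) = 11.67415°
λ₂ = λ₁ + atan2(sin θ sin δ cos φ₁, cos δ − sin φ₁ sin φ₂) = -87.17383°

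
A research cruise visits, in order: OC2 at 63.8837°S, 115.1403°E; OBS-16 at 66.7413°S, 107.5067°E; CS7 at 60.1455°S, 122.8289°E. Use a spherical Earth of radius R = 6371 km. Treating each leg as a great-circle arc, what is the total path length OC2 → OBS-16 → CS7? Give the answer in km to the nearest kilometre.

OC2→OBS-16: c = 0.074636 rad, d = 475.50 km
OBS-16→CS7: c = 0.165148 rad, d = 1052.16 km
Total = 475.50 + 1052.16 = 1527.66 km

1528 km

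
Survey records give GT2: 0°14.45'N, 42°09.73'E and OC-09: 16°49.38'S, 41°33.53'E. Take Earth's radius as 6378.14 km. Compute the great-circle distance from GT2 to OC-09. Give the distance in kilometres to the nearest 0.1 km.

GT2: φ = +0.24083°, λ = +42.16217°
OC-09: φ = -16.82300°, λ = +41.55883°
Δφ = -17.0638°,  Δλ = -0.6033°
a = sin²(Δφ/2) + cos φ₁ cos φ₂ sin²(Δλ/2) = 0.022037
c = 2·arcsin(√a) = 0.298001 rad = 17.0742°
d = R·c = 6378.14 × 0.298001 = 1900.7 km

1900.7 km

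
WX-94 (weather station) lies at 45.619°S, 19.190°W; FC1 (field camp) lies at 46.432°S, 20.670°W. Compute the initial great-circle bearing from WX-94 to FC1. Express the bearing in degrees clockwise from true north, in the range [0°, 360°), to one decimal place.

Δλ = -1.4800°
y = sin Δλ · cos φ₂ = -0.017801
x = cos φ₁ sin φ₂ − sin φ₁ cos φ₂ cos Δλ = -0.014353
θ = atan2(y, x) = -128.8800° → 231.1200° (mod 360°)

231.1°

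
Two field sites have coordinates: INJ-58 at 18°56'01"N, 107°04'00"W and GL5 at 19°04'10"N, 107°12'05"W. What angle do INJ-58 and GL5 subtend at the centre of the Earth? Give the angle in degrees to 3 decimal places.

INJ-58: φ = +18.93361°, λ = -107.06667°
GL5: φ = +19.06944°, λ = -107.20139°
Δφ = 0.1358°,  Δλ = -0.1347°
a = sin²(Δφ/2) + cos φ₁ cos φ₂ sin²(Δλ/2) = 0.000003
c = 2·arcsin(√a) = 0.003250 rad = 0.1862°

0.186°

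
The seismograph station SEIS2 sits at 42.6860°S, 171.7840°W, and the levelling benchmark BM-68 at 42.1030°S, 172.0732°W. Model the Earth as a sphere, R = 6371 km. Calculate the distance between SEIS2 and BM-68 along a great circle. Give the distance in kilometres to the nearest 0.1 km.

Δφ = 0.5830°,  Δλ = -0.2892°
a = sin²(Δφ/2) + cos φ₁ cos φ₂ sin²(Δλ/2) = 0.000029
c = 2·arcsin(√a) = 0.010837 rad = 0.6209°
d = R·c = 6371 × 0.010837 = 69.0 km

69.0 km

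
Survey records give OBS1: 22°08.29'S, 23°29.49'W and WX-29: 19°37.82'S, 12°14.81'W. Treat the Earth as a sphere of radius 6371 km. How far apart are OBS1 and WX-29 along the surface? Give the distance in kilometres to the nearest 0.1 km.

1200.7 km

OBS1: φ = -22.13817°, λ = -23.49150°
WX-29: φ = -19.63033°, λ = -12.24683°
Δφ = 2.5078°,  Δλ = 11.2447°
a = sin²(Δφ/2) + cos φ₁ cos φ₂ sin²(Δλ/2) = 0.008853
c = 2·arcsin(√a) = 0.188458 rad = 10.7978°
d = R·c = 6371 × 0.188458 = 1200.7 km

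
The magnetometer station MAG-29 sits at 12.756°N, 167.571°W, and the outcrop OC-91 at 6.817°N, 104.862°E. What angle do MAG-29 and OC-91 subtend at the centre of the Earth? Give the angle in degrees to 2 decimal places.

86.14°

Δφ = -5.9390°,  Δλ = -87.5670°
a = sin²(Δφ/2) + cos φ₁ cos φ₂ sin²(Δλ/2) = 0.466340
c = 2·arcsin(√a) = 1.503426 rad = 86.1400°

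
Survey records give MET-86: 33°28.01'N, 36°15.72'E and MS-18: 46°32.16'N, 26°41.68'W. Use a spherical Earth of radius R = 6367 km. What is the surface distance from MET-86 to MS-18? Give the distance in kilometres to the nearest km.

MET-86: φ = +33.46683°, λ = +36.26200°
MS-18: φ = +46.53600°, λ = -26.69467°
Δφ = 13.0692°,  Δλ = -62.9567°
a = sin²(Δφ/2) + cos φ₁ cos φ₂ sin²(Δλ/2) = 0.169421
c = 2·arcsin(√a) = 0.848436 rad = 48.6118°
d = R·c = 6367 × 0.848436 = 5402.0 km

5402 km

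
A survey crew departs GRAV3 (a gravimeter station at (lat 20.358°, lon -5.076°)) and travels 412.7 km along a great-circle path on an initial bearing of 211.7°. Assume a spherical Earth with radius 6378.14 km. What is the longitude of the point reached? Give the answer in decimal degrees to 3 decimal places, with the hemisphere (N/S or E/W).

δ = d/R = 412.7/6378.14 = 0.064705 rad
φ₂ = arcsin(sin φ₁ cos δ + cos φ₁ sin δ cos θ)
   = arcsin(0.34788·0.99791 + 0.93754·0.06466·-0.85081) = 17.19229°
λ₂ = λ₁ + atan2(sin θ sin δ cos φ₁, cos δ − sin φ₁ sin φ₂) = -7.11423°

7.114°W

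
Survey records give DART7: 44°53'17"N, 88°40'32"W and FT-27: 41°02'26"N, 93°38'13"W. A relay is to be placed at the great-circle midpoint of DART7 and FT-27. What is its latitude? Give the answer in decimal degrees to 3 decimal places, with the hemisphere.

DART7: φ = +44.88806°, λ = -88.67556°
FT-27: φ = +41.04056°, λ = -93.63694°
Bx = cos φ₂ cos Δλ = 0.751419,  By = cos φ₂ sin Δλ = -0.065230
φₘ = atan2(sin φ₁ + sin φ₂, √((cos φ₁ + Bx)² + By²)) = 42.99107°
λₘ = λ₁ + atan2(By, cos φ₁ + Bx) = -91.23390°

42.991°N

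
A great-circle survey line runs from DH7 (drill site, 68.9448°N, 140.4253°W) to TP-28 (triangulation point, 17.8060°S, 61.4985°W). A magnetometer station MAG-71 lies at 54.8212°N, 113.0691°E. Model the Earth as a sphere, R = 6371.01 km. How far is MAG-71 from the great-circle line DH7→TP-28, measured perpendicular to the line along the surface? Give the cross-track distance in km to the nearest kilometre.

1733 km

δ₁₃ = central angle DH7→MAG-71 = 0.789809 rad  (haversine)
θ₁₃ = bearing DH7→MAG-71 = 308.943°,  θ₁₂ = bearing DH7→TP-28 = 106.711°
dₓₜ = R·arcsin(sin δ₁₃ · sin(θ₁₃ − θ₁₂)) = 6371.01·arcsin(0.71022·sin(202.232°)) = -1733.316 km
|dₓₜ| = 1733.316 km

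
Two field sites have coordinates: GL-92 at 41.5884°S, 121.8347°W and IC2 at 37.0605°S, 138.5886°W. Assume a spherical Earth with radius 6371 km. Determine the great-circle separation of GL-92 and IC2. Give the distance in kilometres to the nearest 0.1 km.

1523.5 km

Δφ = 4.5279°,  Δλ = -16.7539°
a = sin²(Δφ/2) + cos φ₁ cos φ₂ sin²(Δλ/2) = 0.014228
c = 2·arcsin(√a) = 0.239133 rad = 13.7013°
d = R·c = 6371 × 0.239133 = 1523.5 km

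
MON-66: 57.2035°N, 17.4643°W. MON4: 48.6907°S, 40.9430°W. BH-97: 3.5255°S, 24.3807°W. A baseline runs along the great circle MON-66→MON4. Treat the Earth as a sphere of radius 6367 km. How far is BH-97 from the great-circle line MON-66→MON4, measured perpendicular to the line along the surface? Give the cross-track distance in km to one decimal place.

788.7 km

δ₁₃ = central angle MON-66→BH-97 = 1.064425 rad  (haversine)
θ₁₃ = bearing MON-66→BH-97 = 187.900°,  θ₁₂ = bearing MON-66→MON4 = 196.022°
dₓₜ = R·arcsin(sin δ₁₃ · sin(θ₁₃ − θ₁₂)) = 6367·arcsin(0.87451·sin(-8.123°)) = -788.742 km
|dₓₜ| = 788.742 km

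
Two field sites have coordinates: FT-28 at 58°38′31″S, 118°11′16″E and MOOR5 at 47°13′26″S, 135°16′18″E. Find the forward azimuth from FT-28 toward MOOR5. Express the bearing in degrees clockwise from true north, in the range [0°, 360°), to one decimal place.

49.2°

FT-28: φ = -58.64194°, λ = +118.18778°
MOOR5: φ = -47.22389°, λ = +135.27167°
Δλ = 17.0839°
y = sin Δλ · cos φ₂ = 0.199511
x = cos φ₁ sin φ₂ − sin φ₁ cos φ₂ cos Δλ = 0.172377
θ = atan2(y, x) = 49.1730° → 49.1730° (mod 360°)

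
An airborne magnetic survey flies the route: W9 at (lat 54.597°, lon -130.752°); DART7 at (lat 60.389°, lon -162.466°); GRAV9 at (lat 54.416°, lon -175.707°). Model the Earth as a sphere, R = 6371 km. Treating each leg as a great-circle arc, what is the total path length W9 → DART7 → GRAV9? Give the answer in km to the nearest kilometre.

3010 km

W9→DART7: c = 0.310592 rad, d = 1978.78 km
DART7→GRAV9: c = 0.161871 rad, d = 1031.28 km
Total = 1978.78 + 1031.28 = 3010.06 km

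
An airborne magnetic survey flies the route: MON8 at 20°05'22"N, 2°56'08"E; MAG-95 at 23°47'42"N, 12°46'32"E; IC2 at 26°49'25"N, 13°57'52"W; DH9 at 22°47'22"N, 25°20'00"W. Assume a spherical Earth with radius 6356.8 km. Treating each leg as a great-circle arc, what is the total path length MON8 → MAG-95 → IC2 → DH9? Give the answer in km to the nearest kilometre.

5019 km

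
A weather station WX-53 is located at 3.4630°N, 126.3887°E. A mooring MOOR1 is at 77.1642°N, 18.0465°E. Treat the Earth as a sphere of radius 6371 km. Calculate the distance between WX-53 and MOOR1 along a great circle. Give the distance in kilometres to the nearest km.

Δφ = 73.7012°,  Δλ = -108.3422°
a = sin²(Δφ/2) + cos φ₁ cos φ₂ sin²(Δλ/2) = 0.505445
c = 2·arcsin(√a) = 1.581686 rad = 90.6239°
d = R·c = 6371 × 1.581686 = 10076.9 km

10077 km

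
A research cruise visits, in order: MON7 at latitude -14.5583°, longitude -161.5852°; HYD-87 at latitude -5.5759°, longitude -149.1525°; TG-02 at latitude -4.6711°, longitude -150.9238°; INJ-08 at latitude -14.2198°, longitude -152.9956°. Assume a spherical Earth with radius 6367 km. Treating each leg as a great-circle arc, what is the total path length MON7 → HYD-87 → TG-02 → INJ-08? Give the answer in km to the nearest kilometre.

MON7→HYD-87: c = 0.264795 rad, d = 1685.95 km
HYD-87→TG-02: c = 0.034605 rad, d = 220.33 km
TG-02→INJ-08: c = 0.170421 rad, d = 1085.07 km
Total = 1685.95 + 220.33 + 1085.07 = 2991.35 km

2991 km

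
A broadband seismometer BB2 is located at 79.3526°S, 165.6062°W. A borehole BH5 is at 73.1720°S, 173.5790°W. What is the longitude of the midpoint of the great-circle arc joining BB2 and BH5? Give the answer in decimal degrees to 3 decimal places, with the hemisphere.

170.474°W

Bx = cos φ₂ cos Δλ = 0.286701,  By = cos φ₂ sin Δλ = -0.040154
φₘ = atan2(sin φ₁ + sin φ₂, √((cos φ₁ + Bx)² + By²)) = -76.29272°
λₘ = λ₁ + atan2(By, cos φ₁ + Bx) = -170.47430°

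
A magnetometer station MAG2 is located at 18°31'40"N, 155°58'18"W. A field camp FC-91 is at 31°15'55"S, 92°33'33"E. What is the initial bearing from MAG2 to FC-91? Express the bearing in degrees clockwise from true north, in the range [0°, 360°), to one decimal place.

MAG2: φ = +18.52778°, λ = -155.97167°
FC-91: φ = -31.26528°, λ = +92.55917°
Δλ = -111.4692°
y = sin Δλ · cos φ₂ = -0.795465
x = cos φ₁ sin φ₂ − sin φ₁ cos φ₂ cos Δλ = -0.392689
θ = atan2(y, x) = -116.2737° → 243.7263° (mod 360°)

243.7°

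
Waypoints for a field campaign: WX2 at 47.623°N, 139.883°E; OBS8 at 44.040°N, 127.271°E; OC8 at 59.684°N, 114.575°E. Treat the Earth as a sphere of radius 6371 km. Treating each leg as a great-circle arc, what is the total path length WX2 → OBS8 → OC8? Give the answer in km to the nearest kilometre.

WX2→OBS8: c = 0.165388 rad, d = 1053.69 km
OBS8→OC8: c = 0.304210 rad, d = 1938.12 km
Total = 1053.69 + 1938.12 = 2991.81 km

2992 km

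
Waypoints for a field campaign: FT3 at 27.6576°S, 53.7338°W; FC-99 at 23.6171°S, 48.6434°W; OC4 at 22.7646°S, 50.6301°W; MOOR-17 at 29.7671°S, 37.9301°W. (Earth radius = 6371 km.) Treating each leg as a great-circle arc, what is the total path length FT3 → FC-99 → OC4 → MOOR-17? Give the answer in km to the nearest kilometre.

2389 km

FT3→FC-99: c = 0.106693 rad, d = 679.74 km
FC-99→OC4: c = 0.035174 rad, d = 224.09 km
OC4→MOOR-17: c = 0.233087 rad, d = 1485.00 km
Total = 679.74 + 224.09 + 1485.00 = 2388.83 km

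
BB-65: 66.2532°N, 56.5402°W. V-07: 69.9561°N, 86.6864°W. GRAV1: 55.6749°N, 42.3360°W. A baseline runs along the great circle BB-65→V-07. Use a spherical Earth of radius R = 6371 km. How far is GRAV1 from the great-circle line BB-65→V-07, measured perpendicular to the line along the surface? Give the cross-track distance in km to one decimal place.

442.8 km

δ₁₃ = central angle BB-65→GRAV1 = 0.219242 rad  (haversine)
θ₁₃ = bearing BB-65→GRAV1 = 140.491°,  θ₁₂ = bearing BB-65→V-07 = 301.870°
dₓₜ = R·arcsin(sin δ₁₃ · sin(θ₁₃ − θ₁₂)) = 6371·arcsin(0.21749·sin(-161.379°)) = -442.801 km
|dₓₜ| = 442.801 km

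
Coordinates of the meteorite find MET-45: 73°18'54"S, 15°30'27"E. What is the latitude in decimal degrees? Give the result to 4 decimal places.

73.3150°S

73° + 18′/60 + 54″/3600 = 73 + 0.30000 + 0.01500 = 73.3150°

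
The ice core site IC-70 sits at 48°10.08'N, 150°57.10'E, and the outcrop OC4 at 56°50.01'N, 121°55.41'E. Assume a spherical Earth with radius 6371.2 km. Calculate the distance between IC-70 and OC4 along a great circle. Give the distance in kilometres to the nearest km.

2166 km

IC-70: φ = +48.16800°, λ = +150.95167°
OC4: φ = +56.83350°, λ = +121.92350°
Δφ = 8.6655°,  Δλ = -29.0282°
a = sin²(Δφ/2) + cos φ₁ cos φ₂ sin²(Δλ/2) = 0.028625
c = 2·arcsin(√a) = 0.340013 rad = 19.4813°
d = R·c = 6371.2 × 0.340013 = 2166.3 km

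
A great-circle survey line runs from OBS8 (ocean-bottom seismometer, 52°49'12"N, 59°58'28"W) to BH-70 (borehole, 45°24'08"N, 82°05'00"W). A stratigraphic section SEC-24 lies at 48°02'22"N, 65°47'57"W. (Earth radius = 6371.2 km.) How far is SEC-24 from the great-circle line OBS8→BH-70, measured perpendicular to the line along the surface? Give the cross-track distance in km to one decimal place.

OBS8: φ = +52.82000°, λ = -59.97444°
BH-70: φ = +45.40222°, λ = -82.08333°
SEC-24: φ = +48.03944°, λ = -65.79917°
δ₁₃ = central angle OBS8→SEC-24 = 0.105547 rad  (haversine)
θ₁₃ = bearing OBS8→SEC-24 = 220.097°,  θ₁₂ = bearing OBS8→BH-70 = 251.588°
dₓₜ = R·arcsin(sin δ₁₃ · sin(θ₁₃ − θ₁₂)) = 6371.2·arcsin(0.10535·sin(-31.491°)) = -350.794 km
|dₓₜ| = 350.794 km

350.8 km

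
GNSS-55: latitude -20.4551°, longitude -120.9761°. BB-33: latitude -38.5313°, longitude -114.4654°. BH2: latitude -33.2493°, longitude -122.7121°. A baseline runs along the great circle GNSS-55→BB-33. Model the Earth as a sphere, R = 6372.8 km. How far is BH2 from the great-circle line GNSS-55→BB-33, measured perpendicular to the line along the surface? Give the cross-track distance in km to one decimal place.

542.1 km

δ₁₃ = central angle GNSS-55→BH2 = 0.224919 rad  (haversine)
θ₁₃ = bearing GNSS-55→BH2 = 186.523°,  θ₁₂ = bearing GNSS-55→BB-33 = 164.132°
dₓₜ = R·arcsin(sin δ₁₃ · sin(θ₁₃ − θ₁₂)) = 6372.8·arcsin(0.22303·sin(22.391°)) = 542.059 km
|dₓₜ| = 542.059 km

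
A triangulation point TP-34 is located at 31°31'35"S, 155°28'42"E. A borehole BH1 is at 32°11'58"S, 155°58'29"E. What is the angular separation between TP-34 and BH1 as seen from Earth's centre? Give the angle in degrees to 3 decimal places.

TP-34: φ = -31.52639°, λ = +155.47833°
BH1: φ = -32.19944°, λ = +155.97472°
Δφ = -0.6731°,  Δλ = 0.4964°
a = sin²(Δφ/2) + cos φ₁ cos φ₂ sin²(Δλ/2) = 0.000048
c = 2·arcsin(√a) = 0.013861 rad = 0.7942°

0.794°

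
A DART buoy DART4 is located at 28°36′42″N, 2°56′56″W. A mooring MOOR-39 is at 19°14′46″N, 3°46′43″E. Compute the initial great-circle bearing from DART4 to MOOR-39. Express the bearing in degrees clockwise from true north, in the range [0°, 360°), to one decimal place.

DART4: φ = +28.61167°, λ = -2.94889°
MOOR-39: φ = +19.24611°, λ = +3.77861°
Δλ = 6.7275°
y = sin Δλ · cos φ₂ = 0.110600
x = cos φ₁ sin φ₂ − sin φ₁ cos φ₂ cos Δλ = -0.159620
θ = atan2(y, x) = 145.2820° → 145.2820° (mod 360°)

145.3°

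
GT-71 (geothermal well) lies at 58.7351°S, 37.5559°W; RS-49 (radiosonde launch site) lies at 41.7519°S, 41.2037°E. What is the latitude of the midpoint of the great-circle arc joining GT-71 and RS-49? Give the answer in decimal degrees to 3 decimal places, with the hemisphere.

56.978°S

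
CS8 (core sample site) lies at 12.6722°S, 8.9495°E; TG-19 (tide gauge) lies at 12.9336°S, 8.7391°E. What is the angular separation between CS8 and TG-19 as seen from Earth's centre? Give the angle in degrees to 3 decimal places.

0.332°

Δφ = -0.2614°,  Δλ = -0.2104°
a = sin²(Δφ/2) + cos φ₁ cos φ₂ sin²(Δλ/2) = 0.000008
c = 2·arcsin(√a) = 0.005800 rad = 0.3323°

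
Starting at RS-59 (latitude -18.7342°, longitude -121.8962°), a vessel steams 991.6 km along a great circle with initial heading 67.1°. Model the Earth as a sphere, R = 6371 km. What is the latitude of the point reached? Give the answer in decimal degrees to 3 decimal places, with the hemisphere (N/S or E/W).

15.080°S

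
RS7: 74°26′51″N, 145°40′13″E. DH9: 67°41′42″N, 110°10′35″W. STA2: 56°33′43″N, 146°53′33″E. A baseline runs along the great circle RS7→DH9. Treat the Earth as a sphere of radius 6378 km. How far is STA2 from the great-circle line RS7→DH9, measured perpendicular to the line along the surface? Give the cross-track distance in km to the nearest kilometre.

1508 km

RS7: φ = +74.44750°, λ = +145.67028°
DH9: φ = +67.69500°, λ = -110.17639°
STA2: φ = +56.56194°, λ = +146.89250°
δ₁₃ = central angle RS7→STA2 = 0.312271 rad  (haversine)
θ₁₃ = bearing RS7→STA2 = 177.807°,  θ₁₂ = bearing RS7→DH9 = 47.480°
dₓₜ = R·arcsin(sin δ₁₃ · sin(θ₁₃ − θ₁₂)) = 6378·arcsin(0.30722·sin(130.328°)) = 1507.805 km
|dₓₜ| = 1507.805 km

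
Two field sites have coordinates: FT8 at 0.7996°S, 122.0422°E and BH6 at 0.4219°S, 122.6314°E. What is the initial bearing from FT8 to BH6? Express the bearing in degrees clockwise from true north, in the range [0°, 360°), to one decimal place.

Δλ = 0.5892°
y = sin Δλ · cos φ₂ = 0.010283
x = cos φ₁ sin φ₂ − sin φ₁ cos φ₂ cos Δλ = 0.006591
θ = atan2(y, x) = 57.3405° → 57.3405° (mod 360°)

57.3°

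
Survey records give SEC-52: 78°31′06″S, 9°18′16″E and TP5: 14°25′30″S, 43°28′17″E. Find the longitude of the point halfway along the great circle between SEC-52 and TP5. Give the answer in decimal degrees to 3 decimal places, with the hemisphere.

37.837°E

SEC-52: φ = -78.51833°, λ = +9.30444°
TP5: φ = -14.42500°, λ = +43.47139°
Bx = cos φ₂ cos Δλ = 0.801320,  By = cos φ₂ sin Δλ = 0.543901
φₘ = atan2(sin φ₁ + sin φ₂, √((cos φ₁ + Bx)² + By²)) = -47.18710°
λₘ = λ₁ + atan2(By, cos φ₁ + Bx) = 37.83726°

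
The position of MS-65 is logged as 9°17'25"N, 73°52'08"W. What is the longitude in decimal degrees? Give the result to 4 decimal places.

73.8689°W

73° + 52′/60 + 8″/3600 = 73 + 0.86667 + 0.00222 = 73.8689°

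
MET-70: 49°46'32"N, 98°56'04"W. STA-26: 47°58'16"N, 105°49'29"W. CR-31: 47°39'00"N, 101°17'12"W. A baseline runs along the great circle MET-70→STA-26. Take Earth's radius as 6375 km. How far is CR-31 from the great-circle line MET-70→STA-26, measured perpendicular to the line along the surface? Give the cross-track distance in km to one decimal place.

MET-70: φ = +49.77556°, λ = -98.93444°
STA-26: φ = +47.97111°, λ = -105.82472°
CR-31: φ = +47.65000°, λ = -101.28667°
δ₁₃ = central angle MET-70→CR-31 = 0.045930 rad  (haversine)
θ₁₃ = bearing MET-70→CR-31 = 217.026°,  θ₁₂ = bearing MET-70→STA-26 = 250.911°
dₓₜ = R·arcsin(sin δ₁₃ · sin(θ₁₃ − θ₁₂)) = 6375·arcsin(0.04591·sin(-33.884°)) = -163.205 km
|dₓₜ| = 163.205 km

163.2 km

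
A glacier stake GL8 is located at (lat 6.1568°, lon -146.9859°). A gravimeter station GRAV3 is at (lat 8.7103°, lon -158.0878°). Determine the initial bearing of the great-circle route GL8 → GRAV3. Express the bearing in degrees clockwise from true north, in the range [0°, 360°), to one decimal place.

283.7°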